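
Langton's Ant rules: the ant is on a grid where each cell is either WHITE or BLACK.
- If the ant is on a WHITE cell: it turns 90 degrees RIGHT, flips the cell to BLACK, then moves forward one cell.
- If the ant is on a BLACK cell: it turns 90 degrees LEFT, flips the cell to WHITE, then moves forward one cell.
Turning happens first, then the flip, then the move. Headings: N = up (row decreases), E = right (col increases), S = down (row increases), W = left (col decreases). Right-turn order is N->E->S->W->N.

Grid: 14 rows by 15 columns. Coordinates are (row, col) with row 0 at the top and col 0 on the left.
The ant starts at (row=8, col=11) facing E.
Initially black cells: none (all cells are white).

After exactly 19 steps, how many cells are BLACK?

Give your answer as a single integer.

Answer: 7

Derivation:
Step 1: on WHITE (8,11): turn R to S, flip to black, move to (9,11). |black|=1
Step 2: on WHITE (9,11): turn R to W, flip to black, move to (9,10). |black|=2
Step 3: on WHITE (9,10): turn R to N, flip to black, move to (8,10). |black|=3
Step 4: on WHITE (8,10): turn R to E, flip to black, move to (8,11). |black|=4
Step 5: on BLACK (8,11): turn L to N, flip to white, move to (7,11). |black|=3
Step 6: on WHITE (7,11): turn R to E, flip to black, move to (7,12). |black|=4
Step 7: on WHITE (7,12): turn R to S, flip to black, move to (8,12). |black|=5
Step 8: on WHITE (8,12): turn R to W, flip to black, move to (8,11). |black|=6
Step 9: on WHITE (8,11): turn R to N, flip to black, move to (7,11). |black|=7
Step 10: on BLACK (7,11): turn L to W, flip to white, move to (7,10). |black|=6
Step 11: on WHITE (7,10): turn R to N, flip to black, move to (6,10). |black|=7
Step 12: on WHITE (6,10): turn R to E, flip to black, move to (6,11). |black|=8
Step 13: on WHITE (6,11): turn R to S, flip to black, move to (7,11). |black|=9
Step 14: on WHITE (7,11): turn R to W, flip to black, move to (7,10). |black|=10
Step 15: on BLACK (7,10): turn L to S, flip to white, move to (8,10). |black|=9
Step 16: on BLACK (8,10): turn L to E, flip to white, move to (8,11). |black|=8
Step 17: on BLACK (8,11): turn L to N, flip to white, move to (7,11). |black|=7
Step 18: on BLACK (7,11): turn L to W, flip to white, move to (7,10). |black|=6
Step 19: on WHITE (7,10): turn R to N, flip to black, move to (6,10). |black|=7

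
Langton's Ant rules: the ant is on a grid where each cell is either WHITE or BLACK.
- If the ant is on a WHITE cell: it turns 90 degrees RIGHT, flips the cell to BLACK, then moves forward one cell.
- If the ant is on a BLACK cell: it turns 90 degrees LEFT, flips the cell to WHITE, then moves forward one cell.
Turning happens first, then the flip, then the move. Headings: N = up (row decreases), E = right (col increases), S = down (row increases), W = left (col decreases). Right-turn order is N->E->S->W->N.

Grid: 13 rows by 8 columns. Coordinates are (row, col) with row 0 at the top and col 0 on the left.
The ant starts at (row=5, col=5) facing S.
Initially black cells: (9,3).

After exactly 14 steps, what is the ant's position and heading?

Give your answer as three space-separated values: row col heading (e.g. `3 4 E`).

Answer: 4 6 N

Derivation:
Step 1: on WHITE (5,5): turn R to W, flip to black, move to (5,4). |black|=2
Step 2: on WHITE (5,4): turn R to N, flip to black, move to (4,4). |black|=3
Step 3: on WHITE (4,4): turn R to E, flip to black, move to (4,5). |black|=4
Step 4: on WHITE (4,5): turn R to S, flip to black, move to (5,5). |black|=5
Step 5: on BLACK (5,5): turn L to E, flip to white, move to (5,6). |black|=4
Step 6: on WHITE (5,6): turn R to S, flip to black, move to (6,6). |black|=5
Step 7: on WHITE (6,6): turn R to W, flip to black, move to (6,5). |black|=6
Step 8: on WHITE (6,5): turn R to N, flip to black, move to (5,5). |black|=7
Step 9: on WHITE (5,5): turn R to E, flip to black, move to (5,6). |black|=8
Step 10: on BLACK (5,6): turn L to N, flip to white, move to (4,6). |black|=7
Step 11: on WHITE (4,6): turn R to E, flip to black, move to (4,7). |black|=8
Step 12: on WHITE (4,7): turn R to S, flip to black, move to (5,7). |black|=9
Step 13: on WHITE (5,7): turn R to W, flip to black, move to (5,6). |black|=10
Step 14: on WHITE (5,6): turn R to N, flip to black, move to (4,6). |black|=11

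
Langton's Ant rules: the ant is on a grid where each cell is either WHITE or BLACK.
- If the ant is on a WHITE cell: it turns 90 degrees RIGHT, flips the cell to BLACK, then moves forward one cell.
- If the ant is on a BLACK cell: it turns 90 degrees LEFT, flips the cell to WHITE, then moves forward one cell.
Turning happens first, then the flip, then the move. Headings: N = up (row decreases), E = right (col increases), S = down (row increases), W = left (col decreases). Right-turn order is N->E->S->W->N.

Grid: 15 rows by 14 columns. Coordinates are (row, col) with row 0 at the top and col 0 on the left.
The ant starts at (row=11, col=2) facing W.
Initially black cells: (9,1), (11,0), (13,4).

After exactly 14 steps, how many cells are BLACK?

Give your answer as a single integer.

Answer: 13

Derivation:
Step 1: on WHITE (11,2): turn R to N, flip to black, move to (10,2). |black|=4
Step 2: on WHITE (10,2): turn R to E, flip to black, move to (10,3). |black|=5
Step 3: on WHITE (10,3): turn R to S, flip to black, move to (11,3). |black|=6
Step 4: on WHITE (11,3): turn R to W, flip to black, move to (11,2). |black|=7
Step 5: on BLACK (11,2): turn L to S, flip to white, move to (12,2). |black|=6
Step 6: on WHITE (12,2): turn R to W, flip to black, move to (12,1). |black|=7
Step 7: on WHITE (12,1): turn R to N, flip to black, move to (11,1). |black|=8
Step 8: on WHITE (11,1): turn R to E, flip to black, move to (11,2). |black|=9
Step 9: on WHITE (11,2): turn R to S, flip to black, move to (12,2). |black|=10
Step 10: on BLACK (12,2): turn L to E, flip to white, move to (12,3). |black|=9
Step 11: on WHITE (12,3): turn R to S, flip to black, move to (13,3). |black|=10
Step 12: on WHITE (13,3): turn R to W, flip to black, move to (13,2). |black|=11
Step 13: on WHITE (13,2): turn R to N, flip to black, move to (12,2). |black|=12
Step 14: on WHITE (12,2): turn R to E, flip to black, move to (12,3). |black|=13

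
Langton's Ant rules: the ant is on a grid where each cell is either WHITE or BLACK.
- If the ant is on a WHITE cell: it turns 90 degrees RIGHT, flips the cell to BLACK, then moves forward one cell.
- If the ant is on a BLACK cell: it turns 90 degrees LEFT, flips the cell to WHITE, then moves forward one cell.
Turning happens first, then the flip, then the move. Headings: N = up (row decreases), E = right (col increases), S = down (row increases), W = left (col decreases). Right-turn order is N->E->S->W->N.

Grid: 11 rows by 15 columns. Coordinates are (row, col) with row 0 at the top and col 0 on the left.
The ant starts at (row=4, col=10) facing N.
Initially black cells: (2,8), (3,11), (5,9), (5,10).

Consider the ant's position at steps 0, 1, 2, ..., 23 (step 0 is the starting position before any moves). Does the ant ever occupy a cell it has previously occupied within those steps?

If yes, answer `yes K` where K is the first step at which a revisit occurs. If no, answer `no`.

Answer: yes 10

Derivation:
Step 1: on WHITE (4,10): turn R to E, flip to black, move to (4,11). |black|=5 — new cell
Step 2: on WHITE (4,11): turn R to S, flip to black, move to (5,11). |black|=6 — new cell
Step 3: on WHITE (5,11): turn R to W, flip to black, move to (5,10). |black|=7 — new cell
Step 4: on BLACK (5,10): turn L to S, flip to white, move to (6,10). |black|=6 — new cell
Step 5: on WHITE (6,10): turn R to W, flip to black, move to (6,9). |black|=7 — new cell
Step 6: on WHITE (6,9): turn R to N, flip to black, move to (5,9). |black|=8 — new cell
Step 7: on BLACK (5,9): turn L to W, flip to white, move to (5,8). |black|=7 — new cell
Step 8: on WHITE (5,8): turn R to N, flip to black, move to (4,8). |black|=8 — new cell
Step 9: on WHITE (4,8): turn R to E, flip to black, move to (4,9). |black|=9 — new cell
Step 10: on WHITE (4,9): turn R to S, flip to black, move to (5,9). |black|=10 — REVISIT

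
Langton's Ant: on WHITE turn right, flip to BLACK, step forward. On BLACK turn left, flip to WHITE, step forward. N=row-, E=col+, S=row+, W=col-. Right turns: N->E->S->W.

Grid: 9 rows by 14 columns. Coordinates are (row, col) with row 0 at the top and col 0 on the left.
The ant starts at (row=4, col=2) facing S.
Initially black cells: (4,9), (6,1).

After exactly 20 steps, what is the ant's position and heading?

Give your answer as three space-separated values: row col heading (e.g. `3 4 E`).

Step 1: on WHITE (4,2): turn R to W, flip to black, move to (4,1). |black|=3
Step 2: on WHITE (4,1): turn R to N, flip to black, move to (3,1). |black|=4
Step 3: on WHITE (3,1): turn R to E, flip to black, move to (3,2). |black|=5
Step 4: on WHITE (3,2): turn R to S, flip to black, move to (4,2). |black|=6
Step 5: on BLACK (4,2): turn L to E, flip to white, move to (4,3). |black|=5
Step 6: on WHITE (4,3): turn R to S, flip to black, move to (5,3). |black|=6
Step 7: on WHITE (5,3): turn R to W, flip to black, move to (5,2). |black|=7
Step 8: on WHITE (5,2): turn R to N, flip to black, move to (4,2). |black|=8
Step 9: on WHITE (4,2): turn R to E, flip to black, move to (4,3). |black|=9
Step 10: on BLACK (4,3): turn L to N, flip to white, move to (3,3). |black|=8
Step 11: on WHITE (3,3): turn R to E, flip to black, move to (3,4). |black|=9
Step 12: on WHITE (3,4): turn R to S, flip to black, move to (4,4). |black|=10
Step 13: on WHITE (4,4): turn R to W, flip to black, move to (4,3). |black|=11
Step 14: on WHITE (4,3): turn R to N, flip to black, move to (3,3). |black|=12
Step 15: on BLACK (3,3): turn L to W, flip to white, move to (3,2). |black|=11
Step 16: on BLACK (3,2): turn L to S, flip to white, move to (4,2). |black|=10
Step 17: on BLACK (4,2): turn L to E, flip to white, move to (4,3). |black|=9
Step 18: on BLACK (4,3): turn L to N, flip to white, move to (3,3). |black|=8
Step 19: on WHITE (3,3): turn R to E, flip to black, move to (3,4). |black|=9
Step 20: on BLACK (3,4): turn L to N, flip to white, move to (2,4). |black|=8

Answer: 2 4 N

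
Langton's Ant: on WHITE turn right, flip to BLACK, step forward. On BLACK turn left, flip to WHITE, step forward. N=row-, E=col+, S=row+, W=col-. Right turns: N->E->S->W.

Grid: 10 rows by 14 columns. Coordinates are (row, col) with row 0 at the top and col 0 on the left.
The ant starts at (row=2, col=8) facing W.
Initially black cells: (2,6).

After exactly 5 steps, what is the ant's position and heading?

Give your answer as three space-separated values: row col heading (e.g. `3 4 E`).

Answer: 3 8 S

Derivation:
Step 1: on WHITE (2,8): turn R to N, flip to black, move to (1,8). |black|=2
Step 2: on WHITE (1,8): turn R to E, flip to black, move to (1,9). |black|=3
Step 3: on WHITE (1,9): turn R to S, flip to black, move to (2,9). |black|=4
Step 4: on WHITE (2,9): turn R to W, flip to black, move to (2,8). |black|=5
Step 5: on BLACK (2,8): turn L to S, flip to white, move to (3,8). |black|=4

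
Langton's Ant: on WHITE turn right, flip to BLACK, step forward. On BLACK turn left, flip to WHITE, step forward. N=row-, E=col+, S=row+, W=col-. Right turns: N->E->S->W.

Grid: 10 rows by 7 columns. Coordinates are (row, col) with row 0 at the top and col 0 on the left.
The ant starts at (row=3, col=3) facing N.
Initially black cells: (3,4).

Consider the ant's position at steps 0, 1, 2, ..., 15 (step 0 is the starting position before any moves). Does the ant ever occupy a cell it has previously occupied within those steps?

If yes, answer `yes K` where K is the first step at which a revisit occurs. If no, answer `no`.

Answer: yes 5

Derivation:
Step 1: on WHITE (3,3): turn R to E, flip to black, move to (3,4). |black|=2 — new cell
Step 2: on BLACK (3,4): turn L to N, flip to white, move to (2,4). |black|=1 — new cell
Step 3: on WHITE (2,4): turn R to E, flip to black, move to (2,5). |black|=2 — new cell
Step 4: on WHITE (2,5): turn R to S, flip to black, move to (3,5). |black|=3 — new cell
Step 5: on WHITE (3,5): turn R to W, flip to black, move to (3,4). |black|=4 — REVISIT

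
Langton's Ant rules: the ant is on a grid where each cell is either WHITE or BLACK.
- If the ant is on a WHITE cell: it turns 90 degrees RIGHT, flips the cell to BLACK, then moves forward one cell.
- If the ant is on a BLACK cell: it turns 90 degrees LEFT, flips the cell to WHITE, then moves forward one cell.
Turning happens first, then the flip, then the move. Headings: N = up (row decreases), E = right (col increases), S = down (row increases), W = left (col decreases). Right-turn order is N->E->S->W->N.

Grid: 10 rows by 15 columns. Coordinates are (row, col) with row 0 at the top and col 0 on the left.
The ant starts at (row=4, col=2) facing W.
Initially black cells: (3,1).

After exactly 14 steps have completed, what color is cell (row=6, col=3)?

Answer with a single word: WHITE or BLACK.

Answer: BLACK

Derivation:
Step 1: on WHITE (4,2): turn R to N, flip to black, move to (3,2). |black|=2
Step 2: on WHITE (3,2): turn R to E, flip to black, move to (3,3). |black|=3
Step 3: on WHITE (3,3): turn R to S, flip to black, move to (4,3). |black|=4
Step 4: on WHITE (4,3): turn R to W, flip to black, move to (4,2). |black|=5
Step 5: on BLACK (4,2): turn L to S, flip to white, move to (5,2). |black|=4
Step 6: on WHITE (5,2): turn R to W, flip to black, move to (5,1). |black|=5
Step 7: on WHITE (5,1): turn R to N, flip to black, move to (4,1). |black|=6
Step 8: on WHITE (4,1): turn R to E, flip to black, move to (4,2). |black|=7
Step 9: on WHITE (4,2): turn R to S, flip to black, move to (5,2). |black|=8
Step 10: on BLACK (5,2): turn L to E, flip to white, move to (5,3). |black|=7
Step 11: on WHITE (5,3): turn R to S, flip to black, move to (6,3). |black|=8
Step 12: on WHITE (6,3): turn R to W, flip to black, move to (6,2). |black|=9
Step 13: on WHITE (6,2): turn R to N, flip to black, move to (5,2). |black|=10
Step 14: on WHITE (5,2): turn R to E, flip to black, move to (5,3). |black|=11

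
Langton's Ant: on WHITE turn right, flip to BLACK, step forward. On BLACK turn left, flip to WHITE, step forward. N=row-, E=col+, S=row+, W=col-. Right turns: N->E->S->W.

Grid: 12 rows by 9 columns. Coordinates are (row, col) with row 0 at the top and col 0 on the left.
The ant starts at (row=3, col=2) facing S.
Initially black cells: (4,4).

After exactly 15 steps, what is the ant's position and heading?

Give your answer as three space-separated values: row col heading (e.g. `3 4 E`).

Answer: 2 2 W

Derivation:
Step 1: on WHITE (3,2): turn R to W, flip to black, move to (3,1). |black|=2
Step 2: on WHITE (3,1): turn R to N, flip to black, move to (2,1). |black|=3
Step 3: on WHITE (2,1): turn R to E, flip to black, move to (2,2). |black|=4
Step 4: on WHITE (2,2): turn R to S, flip to black, move to (3,2). |black|=5
Step 5: on BLACK (3,2): turn L to E, flip to white, move to (3,3). |black|=4
Step 6: on WHITE (3,3): turn R to S, flip to black, move to (4,3). |black|=5
Step 7: on WHITE (4,3): turn R to W, flip to black, move to (4,2). |black|=6
Step 8: on WHITE (4,2): turn R to N, flip to black, move to (3,2). |black|=7
Step 9: on WHITE (3,2): turn R to E, flip to black, move to (3,3). |black|=8
Step 10: on BLACK (3,3): turn L to N, flip to white, move to (2,3). |black|=7
Step 11: on WHITE (2,3): turn R to E, flip to black, move to (2,4). |black|=8
Step 12: on WHITE (2,4): turn R to S, flip to black, move to (3,4). |black|=9
Step 13: on WHITE (3,4): turn R to W, flip to black, move to (3,3). |black|=10
Step 14: on WHITE (3,3): turn R to N, flip to black, move to (2,3). |black|=11
Step 15: on BLACK (2,3): turn L to W, flip to white, move to (2,2). |black|=10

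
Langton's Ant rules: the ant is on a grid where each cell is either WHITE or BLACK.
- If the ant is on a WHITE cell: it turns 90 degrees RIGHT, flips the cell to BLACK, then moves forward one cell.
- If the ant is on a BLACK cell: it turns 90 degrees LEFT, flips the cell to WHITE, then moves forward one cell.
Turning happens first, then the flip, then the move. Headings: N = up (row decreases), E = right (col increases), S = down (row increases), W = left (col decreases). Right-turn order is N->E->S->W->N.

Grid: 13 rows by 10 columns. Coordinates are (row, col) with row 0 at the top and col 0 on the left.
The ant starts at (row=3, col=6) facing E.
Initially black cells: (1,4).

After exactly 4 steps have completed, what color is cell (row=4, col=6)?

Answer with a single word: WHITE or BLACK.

Answer: BLACK

Derivation:
Step 1: on WHITE (3,6): turn R to S, flip to black, move to (4,6). |black|=2
Step 2: on WHITE (4,6): turn R to W, flip to black, move to (4,5). |black|=3
Step 3: on WHITE (4,5): turn R to N, flip to black, move to (3,5). |black|=4
Step 4: on WHITE (3,5): turn R to E, flip to black, move to (3,6). |black|=5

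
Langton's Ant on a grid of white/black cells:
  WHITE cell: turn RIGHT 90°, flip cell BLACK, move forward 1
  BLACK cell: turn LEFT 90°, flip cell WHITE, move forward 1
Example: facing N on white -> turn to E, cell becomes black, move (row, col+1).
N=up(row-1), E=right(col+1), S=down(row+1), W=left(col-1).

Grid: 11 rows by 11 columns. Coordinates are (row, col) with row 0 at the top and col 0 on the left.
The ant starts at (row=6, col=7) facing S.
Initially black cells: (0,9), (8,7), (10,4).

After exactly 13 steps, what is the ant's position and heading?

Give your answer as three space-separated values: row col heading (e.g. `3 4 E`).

Step 1: on WHITE (6,7): turn R to W, flip to black, move to (6,6). |black|=4
Step 2: on WHITE (6,6): turn R to N, flip to black, move to (5,6). |black|=5
Step 3: on WHITE (5,6): turn R to E, flip to black, move to (5,7). |black|=6
Step 4: on WHITE (5,7): turn R to S, flip to black, move to (6,7). |black|=7
Step 5: on BLACK (6,7): turn L to E, flip to white, move to (6,8). |black|=6
Step 6: on WHITE (6,8): turn R to S, flip to black, move to (7,8). |black|=7
Step 7: on WHITE (7,8): turn R to W, flip to black, move to (7,7). |black|=8
Step 8: on WHITE (7,7): turn R to N, flip to black, move to (6,7). |black|=9
Step 9: on WHITE (6,7): turn R to E, flip to black, move to (6,8). |black|=10
Step 10: on BLACK (6,8): turn L to N, flip to white, move to (5,8). |black|=9
Step 11: on WHITE (5,8): turn R to E, flip to black, move to (5,9). |black|=10
Step 12: on WHITE (5,9): turn R to S, flip to black, move to (6,9). |black|=11
Step 13: on WHITE (6,9): turn R to W, flip to black, move to (6,8). |black|=12

Answer: 6 8 W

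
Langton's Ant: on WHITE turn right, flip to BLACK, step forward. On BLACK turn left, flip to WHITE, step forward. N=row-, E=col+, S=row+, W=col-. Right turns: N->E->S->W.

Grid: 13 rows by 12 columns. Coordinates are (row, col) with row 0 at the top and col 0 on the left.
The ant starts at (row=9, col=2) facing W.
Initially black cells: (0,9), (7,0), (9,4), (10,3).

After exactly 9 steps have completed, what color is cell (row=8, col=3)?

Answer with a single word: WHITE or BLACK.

Step 1: on WHITE (9,2): turn R to N, flip to black, move to (8,2). |black|=5
Step 2: on WHITE (8,2): turn R to E, flip to black, move to (8,3). |black|=6
Step 3: on WHITE (8,3): turn R to S, flip to black, move to (9,3). |black|=7
Step 4: on WHITE (9,3): turn R to W, flip to black, move to (9,2). |black|=8
Step 5: on BLACK (9,2): turn L to S, flip to white, move to (10,2). |black|=7
Step 6: on WHITE (10,2): turn R to W, flip to black, move to (10,1). |black|=8
Step 7: on WHITE (10,1): turn R to N, flip to black, move to (9,1). |black|=9
Step 8: on WHITE (9,1): turn R to E, flip to black, move to (9,2). |black|=10
Step 9: on WHITE (9,2): turn R to S, flip to black, move to (10,2). |black|=11

Answer: BLACK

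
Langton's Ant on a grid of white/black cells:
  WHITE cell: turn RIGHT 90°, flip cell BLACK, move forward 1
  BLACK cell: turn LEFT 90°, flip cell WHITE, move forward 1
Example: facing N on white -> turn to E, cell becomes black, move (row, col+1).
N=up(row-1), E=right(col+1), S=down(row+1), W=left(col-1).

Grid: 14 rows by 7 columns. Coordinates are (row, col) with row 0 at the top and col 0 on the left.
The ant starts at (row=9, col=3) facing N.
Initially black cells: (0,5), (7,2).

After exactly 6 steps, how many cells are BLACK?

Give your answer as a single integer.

Answer: 6

Derivation:
Step 1: on WHITE (9,3): turn R to E, flip to black, move to (9,4). |black|=3
Step 2: on WHITE (9,4): turn R to S, flip to black, move to (10,4). |black|=4
Step 3: on WHITE (10,4): turn R to W, flip to black, move to (10,3). |black|=5
Step 4: on WHITE (10,3): turn R to N, flip to black, move to (9,3). |black|=6
Step 5: on BLACK (9,3): turn L to W, flip to white, move to (9,2). |black|=5
Step 6: on WHITE (9,2): turn R to N, flip to black, move to (8,2). |black|=6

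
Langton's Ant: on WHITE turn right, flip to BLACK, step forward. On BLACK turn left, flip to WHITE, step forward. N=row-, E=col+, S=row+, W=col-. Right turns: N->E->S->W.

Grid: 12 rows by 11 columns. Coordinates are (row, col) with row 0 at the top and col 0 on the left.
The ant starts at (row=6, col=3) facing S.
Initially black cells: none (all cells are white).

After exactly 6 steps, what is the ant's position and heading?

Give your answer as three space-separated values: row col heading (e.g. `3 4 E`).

Step 1: on WHITE (6,3): turn R to W, flip to black, move to (6,2). |black|=1
Step 2: on WHITE (6,2): turn R to N, flip to black, move to (5,2). |black|=2
Step 3: on WHITE (5,2): turn R to E, flip to black, move to (5,3). |black|=3
Step 4: on WHITE (5,3): turn R to S, flip to black, move to (6,3). |black|=4
Step 5: on BLACK (6,3): turn L to E, flip to white, move to (6,4). |black|=3
Step 6: on WHITE (6,4): turn R to S, flip to black, move to (7,4). |black|=4

Answer: 7 4 S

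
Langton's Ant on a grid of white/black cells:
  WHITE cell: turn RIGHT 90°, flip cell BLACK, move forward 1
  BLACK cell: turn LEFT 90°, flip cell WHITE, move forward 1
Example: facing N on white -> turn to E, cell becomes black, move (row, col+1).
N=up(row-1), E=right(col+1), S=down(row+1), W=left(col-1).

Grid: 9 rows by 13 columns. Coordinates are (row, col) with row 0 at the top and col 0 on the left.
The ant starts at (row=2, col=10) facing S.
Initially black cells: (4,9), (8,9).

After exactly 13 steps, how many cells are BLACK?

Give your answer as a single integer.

Step 1: on WHITE (2,10): turn R to W, flip to black, move to (2,9). |black|=3
Step 2: on WHITE (2,9): turn R to N, flip to black, move to (1,9). |black|=4
Step 3: on WHITE (1,9): turn R to E, flip to black, move to (1,10). |black|=5
Step 4: on WHITE (1,10): turn R to S, flip to black, move to (2,10). |black|=6
Step 5: on BLACK (2,10): turn L to E, flip to white, move to (2,11). |black|=5
Step 6: on WHITE (2,11): turn R to S, flip to black, move to (3,11). |black|=6
Step 7: on WHITE (3,11): turn R to W, flip to black, move to (3,10). |black|=7
Step 8: on WHITE (3,10): turn R to N, flip to black, move to (2,10). |black|=8
Step 9: on WHITE (2,10): turn R to E, flip to black, move to (2,11). |black|=9
Step 10: on BLACK (2,11): turn L to N, flip to white, move to (1,11). |black|=8
Step 11: on WHITE (1,11): turn R to E, flip to black, move to (1,12). |black|=9
Step 12: on WHITE (1,12): turn R to S, flip to black, move to (2,12). |black|=10
Step 13: on WHITE (2,12): turn R to W, flip to black, move to (2,11). |black|=11

Answer: 11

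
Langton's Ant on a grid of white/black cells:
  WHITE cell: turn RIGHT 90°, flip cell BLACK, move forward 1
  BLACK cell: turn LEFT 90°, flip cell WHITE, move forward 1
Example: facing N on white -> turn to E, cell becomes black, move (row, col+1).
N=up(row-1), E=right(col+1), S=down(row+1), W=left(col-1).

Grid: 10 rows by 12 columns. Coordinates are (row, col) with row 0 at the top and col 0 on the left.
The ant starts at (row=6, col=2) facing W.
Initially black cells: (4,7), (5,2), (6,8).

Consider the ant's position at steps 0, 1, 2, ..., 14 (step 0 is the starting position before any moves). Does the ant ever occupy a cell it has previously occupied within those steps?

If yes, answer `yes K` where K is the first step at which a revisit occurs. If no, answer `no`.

Step 1: on WHITE (6,2): turn R to N, flip to black, move to (5,2). |black|=4 — new cell
Step 2: on BLACK (5,2): turn L to W, flip to white, move to (5,1). |black|=3 — new cell
Step 3: on WHITE (5,1): turn R to N, flip to black, move to (4,1). |black|=4 — new cell
Step 4: on WHITE (4,1): turn R to E, flip to black, move to (4,2). |black|=5 — new cell
Step 5: on WHITE (4,2): turn R to S, flip to black, move to (5,2). |black|=6 — REVISIT

Answer: yes 5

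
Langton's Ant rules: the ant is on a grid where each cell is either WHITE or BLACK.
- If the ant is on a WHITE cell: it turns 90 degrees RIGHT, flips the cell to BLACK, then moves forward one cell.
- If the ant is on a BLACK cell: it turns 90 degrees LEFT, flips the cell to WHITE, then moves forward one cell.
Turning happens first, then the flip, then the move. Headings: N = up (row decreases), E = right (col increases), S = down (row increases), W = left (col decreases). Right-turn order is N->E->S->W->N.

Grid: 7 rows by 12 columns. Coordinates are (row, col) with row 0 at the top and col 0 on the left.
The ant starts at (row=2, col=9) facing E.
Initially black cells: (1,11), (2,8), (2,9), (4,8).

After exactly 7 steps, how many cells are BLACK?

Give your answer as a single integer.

Answer: 7

Derivation:
Step 1: on BLACK (2,9): turn L to N, flip to white, move to (1,9). |black|=3
Step 2: on WHITE (1,9): turn R to E, flip to black, move to (1,10). |black|=4
Step 3: on WHITE (1,10): turn R to S, flip to black, move to (2,10). |black|=5
Step 4: on WHITE (2,10): turn R to W, flip to black, move to (2,9). |black|=6
Step 5: on WHITE (2,9): turn R to N, flip to black, move to (1,9). |black|=7
Step 6: on BLACK (1,9): turn L to W, flip to white, move to (1,8). |black|=6
Step 7: on WHITE (1,8): turn R to N, flip to black, move to (0,8). |black|=7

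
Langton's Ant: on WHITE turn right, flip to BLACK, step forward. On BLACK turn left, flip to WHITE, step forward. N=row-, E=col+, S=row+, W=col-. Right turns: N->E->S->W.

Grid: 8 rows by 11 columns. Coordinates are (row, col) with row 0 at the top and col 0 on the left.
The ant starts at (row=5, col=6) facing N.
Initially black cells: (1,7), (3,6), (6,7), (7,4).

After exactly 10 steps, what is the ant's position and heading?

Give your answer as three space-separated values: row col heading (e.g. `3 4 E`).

Step 1: on WHITE (5,6): turn R to E, flip to black, move to (5,7). |black|=5
Step 2: on WHITE (5,7): turn R to S, flip to black, move to (6,7). |black|=6
Step 3: on BLACK (6,7): turn L to E, flip to white, move to (6,8). |black|=5
Step 4: on WHITE (6,8): turn R to S, flip to black, move to (7,8). |black|=6
Step 5: on WHITE (7,8): turn R to W, flip to black, move to (7,7). |black|=7
Step 6: on WHITE (7,7): turn R to N, flip to black, move to (6,7). |black|=8
Step 7: on WHITE (6,7): turn R to E, flip to black, move to (6,8). |black|=9
Step 8: on BLACK (6,8): turn L to N, flip to white, move to (5,8). |black|=8
Step 9: on WHITE (5,8): turn R to E, flip to black, move to (5,9). |black|=9
Step 10: on WHITE (5,9): turn R to S, flip to black, move to (6,9). |black|=10

Answer: 6 9 S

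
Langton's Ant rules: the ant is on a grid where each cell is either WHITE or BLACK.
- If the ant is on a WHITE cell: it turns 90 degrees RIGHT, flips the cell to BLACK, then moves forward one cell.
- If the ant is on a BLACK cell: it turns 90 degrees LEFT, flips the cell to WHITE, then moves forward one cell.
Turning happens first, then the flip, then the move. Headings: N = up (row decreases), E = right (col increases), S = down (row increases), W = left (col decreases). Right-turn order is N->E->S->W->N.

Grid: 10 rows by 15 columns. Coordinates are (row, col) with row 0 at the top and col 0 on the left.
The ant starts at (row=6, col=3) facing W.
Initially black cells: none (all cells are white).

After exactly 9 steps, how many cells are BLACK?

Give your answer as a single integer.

Answer: 7

Derivation:
Step 1: on WHITE (6,3): turn R to N, flip to black, move to (5,3). |black|=1
Step 2: on WHITE (5,3): turn R to E, flip to black, move to (5,4). |black|=2
Step 3: on WHITE (5,4): turn R to S, flip to black, move to (6,4). |black|=3
Step 4: on WHITE (6,4): turn R to W, flip to black, move to (6,3). |black|=4
Step 5: on BLACK (6,3): turn L to S, flip to white, move to (7,3). |black|=3
Step 6: on WHITE (7,3): turn R to W, flip to black, move to (7,2). |black|=4
Step 7: on WHITE (7,2): turn R to N, flip to black, move to (6,2). |black|=5
Step 8: on WHITE (6,2): turn R to E, flip to black, move to (6,3). |black|=6
Step 9: on WHITE (6,3): turn R to S, flip to black, move to (7,3). |black|=7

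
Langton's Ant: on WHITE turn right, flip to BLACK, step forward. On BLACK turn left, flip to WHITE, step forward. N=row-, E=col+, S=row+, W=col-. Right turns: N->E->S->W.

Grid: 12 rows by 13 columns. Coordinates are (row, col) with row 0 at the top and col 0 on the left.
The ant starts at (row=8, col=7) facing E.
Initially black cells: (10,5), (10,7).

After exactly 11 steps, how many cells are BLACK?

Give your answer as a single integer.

Answer: 9

Derivation:
Step 1: on WHITE (8,7): turn R to S, flip to black, move to (9,7). |black|=3
Step 2: on WHITE (9,7): turn R to W, flip to black, move to (9,6). |black|=4
Step 3: on WHITE (9,6): turn R to N, flip to black, move to (8,6). |black|=5
Step 4: on WHITE (8,6): turn R to E, flip to black, move to (8,7). |black|=6
Step 5: on BLACK (8,7): turn L to N, flip to white, move to (7,7). |black|=5
Step 6: on WHITE (7,7): turn R to E, flip to black, move to (7,8). |black|=6
Step 7: on WHITE (7,8): turn R to S, flip to black, move to (8,8). |black|=7
Step 8: on WHITE (8,8): turn R to W, flip to black, move to (8,7). |black|=8
Step 9: on WHITE (8,7): turn R to N, flip to black, move to (7,7). |black|=9
Step 10: on BLACK (7,7): turn L to W, flip to white, move to (7,6). |black|=8
Step 11: on WHITE (7,6): turn R to N, flip to black, move to (6,6). |black|=9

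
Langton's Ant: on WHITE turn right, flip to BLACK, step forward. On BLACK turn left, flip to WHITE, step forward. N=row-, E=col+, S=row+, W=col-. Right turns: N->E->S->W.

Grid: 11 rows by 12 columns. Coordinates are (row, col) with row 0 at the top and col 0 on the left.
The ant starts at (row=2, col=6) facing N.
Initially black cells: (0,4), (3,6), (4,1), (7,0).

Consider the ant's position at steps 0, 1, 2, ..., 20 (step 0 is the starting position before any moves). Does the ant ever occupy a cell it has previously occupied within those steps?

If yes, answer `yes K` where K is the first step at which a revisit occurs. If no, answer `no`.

Answer: yes 7

Derivation:
Step 1: on WHITE (2,6): turn R to E, flip to black, move to (2,7). |black|=5 — new cell
Step 2: on WHITE (2,7): turn R to S, flip to black, move to (3,7). |black|=6 — new cell
Step 3: on WHITE (3,7): turn R to W, flip to black, move to (3,6). |black|=7 — new cell
Step 4: on BLACK (3,6): turn L to S, flip to white, move to (4,6). |black|=6 — new cell
Step 5: on WHITE (4,6): turn R to W, flip to black, move to (4,5). |black|=7 — new cell
Step 6: on WHITE (4,5): turn R to N, flip to black, move to (3,5). |black|=8 — new cell
Step 7: on WHITE (3,5): turn R to E, flip to black, move to (3,6). |black|=9 — REVISIT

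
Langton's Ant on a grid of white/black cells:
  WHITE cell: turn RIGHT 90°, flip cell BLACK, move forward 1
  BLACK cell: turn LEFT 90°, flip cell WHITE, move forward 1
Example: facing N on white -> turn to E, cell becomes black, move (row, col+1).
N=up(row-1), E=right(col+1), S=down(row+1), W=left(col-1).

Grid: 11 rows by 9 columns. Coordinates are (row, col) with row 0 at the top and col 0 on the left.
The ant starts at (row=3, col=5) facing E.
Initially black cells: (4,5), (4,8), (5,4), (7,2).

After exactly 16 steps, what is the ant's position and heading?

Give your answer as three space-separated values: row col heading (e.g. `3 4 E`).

Answer: 3 7 E

Derivation:
Step 1: on WHITE (3,5): turn R to S, flip to black, move to (4,5). |black|=5
Step 2: on BLACK (4,5): turn L to E, flip to white, move to (4,6). |black|=4
Step 3: on WHITE (4,6): turn R to S, flip to black, move to (5,6). |black|=5
Step 4: on WHITE (5,6): turn R to W, flip to black, move to (5,5). |black|=6
Step 5: on WHITE (5,5): turn R to N, flip to black, move to (4,5). |black|=7
Step 6: on WHITE (4,5): turn R to E, flip to black, move to (4,6). |black|=8
Step 7: on BLACK (4,6): turn L to N, flip to white, move to (3,6). |black|=7
Step 8: on WHITE (3,6): turn R to E, flip to black, move to (3,7). |black|=8
Step 9: on WHITE (3,7): turn R to S, flip to black, move to (4,7). |black|=9
Step 10: on WHITE (4,7): turn R to W, flip to black, move to (4,6). |black|=10
Step 11: on WHITE (4,6): turn R to N, flip to black, move to (3,6). |black|=11
Step 12: on BLACK (3,6): turn L to W, flip to white, move to (3,5). |black|=10
Step 13: on BLACK (3,5): turn L to S, flip to white, move to (4,5). |black|=9
Step 14: on BLACK (4,5): turn L to E, flip to white, move to (4,6). |black|=8
Step 15: on BLACK (4,6): turn L to N, flip to white, move to (3,6). |black|=7
Step 16: on WHITE (3,6): turn R to E, flip to black, move to (3,7). |black|=8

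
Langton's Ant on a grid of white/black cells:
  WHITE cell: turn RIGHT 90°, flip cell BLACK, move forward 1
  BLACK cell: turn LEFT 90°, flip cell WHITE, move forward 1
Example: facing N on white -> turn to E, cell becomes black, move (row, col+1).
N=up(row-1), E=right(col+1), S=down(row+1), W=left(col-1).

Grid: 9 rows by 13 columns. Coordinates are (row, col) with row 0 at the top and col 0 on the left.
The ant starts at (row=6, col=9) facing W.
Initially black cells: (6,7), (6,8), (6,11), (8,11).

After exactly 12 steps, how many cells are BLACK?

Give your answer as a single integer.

Answer: 10

Derivation:
Step 1: on WHITE (6,9): turn R to N, flip to black, move to (5,9). |black|=5
Step 2: on WHITE (5,9): turn R to E, flip to black, move to (5,10). |black|=6
Step 3: on WHITE (5,10): turn R to S, flip to black, move to (6,10). |black|=7
Step 4: on WHITE (6,10): turn R to W, flip to black, move to (6,9). |black|=8
Step 5: on BLACK (6,9): turn L to S, flip to white, move to (7,9). |black|=7
Step 6: on WHITE (7,9): turn R to W, flip to black, move to (7,8). |black|=8
Step 7: on WHITE (7,8): turn R to N, flip to black, move to (6,8). |black|=9
Step 8: on BLACK (6,8): turn L to W, flip to white, move to (6,7). |black|=8
Step 9: on BLACK (6,7): turn L to S, flip to white, move to (7,7). |black|=7
Step 10: on WHITE (7,7): turn R to W, flip to black, move to (7,6). |black|=8
Step 11: on WHITE (7,6): turn R to N, flip to black, move to (6,6). |black|=9
Step 12: on WHITE (6,6): turn R to E, flip to black, move to (6,7). |black|=10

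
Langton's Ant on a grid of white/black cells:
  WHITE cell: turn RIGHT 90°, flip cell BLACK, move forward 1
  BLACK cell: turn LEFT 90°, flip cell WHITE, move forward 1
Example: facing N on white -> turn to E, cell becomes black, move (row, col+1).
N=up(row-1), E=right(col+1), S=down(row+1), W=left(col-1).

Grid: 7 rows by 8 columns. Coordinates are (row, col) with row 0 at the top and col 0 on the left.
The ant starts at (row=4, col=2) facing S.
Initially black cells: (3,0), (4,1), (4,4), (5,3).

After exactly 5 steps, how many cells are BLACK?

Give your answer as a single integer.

Answer: 7

Derivation:
Step 1: on WHITE (4,2): turn R to W, flip to black, move to (4,1). |black|=5
Step 2: on BLACK (4,1): turn L to S, flip to white, move to (5,1). |black|=4
Step 3: on WHITE (5,1): turn R to W, flip to black, move to (5,0). |black|=5
Step 4: on WHITE (5,0): turn R to N, flip to black, move to (4,0). |black|=6
Step 5: on WHITE (4,0): turn R to E, flip to black, move to (4,1). |black|=7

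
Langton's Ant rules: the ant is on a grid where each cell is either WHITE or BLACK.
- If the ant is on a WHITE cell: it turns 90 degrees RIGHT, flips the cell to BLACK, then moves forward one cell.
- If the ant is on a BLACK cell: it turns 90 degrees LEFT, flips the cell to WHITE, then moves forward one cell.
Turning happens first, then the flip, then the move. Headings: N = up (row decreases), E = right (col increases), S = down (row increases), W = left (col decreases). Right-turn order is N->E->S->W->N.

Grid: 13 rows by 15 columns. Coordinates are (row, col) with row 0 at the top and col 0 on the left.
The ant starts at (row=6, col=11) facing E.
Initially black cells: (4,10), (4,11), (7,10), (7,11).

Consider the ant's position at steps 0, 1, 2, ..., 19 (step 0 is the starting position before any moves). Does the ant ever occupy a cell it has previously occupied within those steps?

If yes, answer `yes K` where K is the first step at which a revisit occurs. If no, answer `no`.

Answer: yes 5

Derivation:
Step 1: on WHITE (6,11): turn R to S, flip to black, move to (7,11). |black|=5 — new cell
Step 2: on BLACK (7,11): turn L to E, flip to white, move to (7,12). |black|=4 — new cell
Step 3: on WHITE (7,12): turn R to S, flip to black, move to (8,12). |black|=5 — new cell
Step 4: on WHITE (8,12): turn R to W, flip to black, move to (8,11). |black|=6 — new cell
Step 5: on WHITE (8,11): turn R to N, flip to black, move to (7,11). |black|=7 — REVISIT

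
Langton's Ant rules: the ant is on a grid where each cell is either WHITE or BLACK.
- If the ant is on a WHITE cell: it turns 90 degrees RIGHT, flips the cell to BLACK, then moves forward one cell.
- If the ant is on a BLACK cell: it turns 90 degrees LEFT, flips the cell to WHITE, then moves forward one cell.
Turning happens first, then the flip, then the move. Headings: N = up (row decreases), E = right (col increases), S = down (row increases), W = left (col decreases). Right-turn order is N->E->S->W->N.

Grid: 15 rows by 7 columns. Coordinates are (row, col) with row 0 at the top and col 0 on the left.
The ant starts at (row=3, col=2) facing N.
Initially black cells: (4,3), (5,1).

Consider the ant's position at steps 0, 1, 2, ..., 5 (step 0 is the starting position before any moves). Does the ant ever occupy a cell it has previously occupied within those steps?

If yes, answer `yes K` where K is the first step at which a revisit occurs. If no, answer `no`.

Answer: no

Derivation:
Step 1: on WHITE (3,2): turn R to E, flip to black, move to (3,3). |black|=3 — new cell
Step 2: on WHITE (3,3): turn R to S, flip to black, move to (4,3). |black|=4 — new cell
Step 3: on BLACK (4,3): turn L to E, flip to white, move to (4,4). |black|=3 — new cell
Step 4: on WHITE (4,4): turn R to S, flip to black, move to (5,4). |black|=4 — new cell
Step 5: on WHITE (5,4): turn R to W, flip to black, move to (5,3). |black|=5 — new cell
No revisit within 5 steps.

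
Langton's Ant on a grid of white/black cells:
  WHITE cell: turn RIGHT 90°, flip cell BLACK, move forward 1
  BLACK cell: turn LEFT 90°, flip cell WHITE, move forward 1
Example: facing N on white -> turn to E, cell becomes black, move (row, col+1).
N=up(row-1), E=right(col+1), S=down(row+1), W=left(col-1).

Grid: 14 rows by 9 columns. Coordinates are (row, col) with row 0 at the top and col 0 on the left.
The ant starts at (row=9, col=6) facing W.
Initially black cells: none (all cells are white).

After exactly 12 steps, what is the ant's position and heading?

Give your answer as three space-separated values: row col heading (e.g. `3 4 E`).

Step 1: on WHITE (9,6): turn R to N, flip to black, move to (8,6). |black|=1
Step 2: on WHITE (8,6): turn R to E, flip to black, move to (8,7). |black|=2
Step 3: on WHITE (8,7): turn R to S, flip to black, move to (9,7). |black|=3
Step 4: on WHITE (9,7): turn R to W, flip to black, move to (9,6). |black|=4
Step 5: on BLACK (9,6): turn L to S, flip to white, move to (10,6). |black|=3
Step 6: on WHITE (10,6): turn R to W, flip to black, move to (10,5). |black|=4
Step 7: on WHITE (10,5): turn R to N, flip to black, move to (9,5). |black|=5
Step 8: on WHITE (9,5): turn R to E, flip to black, move to (9,6). |black|=6
Step 9: on WHITE (9,6): turn R to S, flip to black, move to (10,6). |black|=7
Step 10: on BLACK (10,6): turn L to E, flip to white, move to (10,7). |black|=6
Step 11: on WHITE (10,7): turn R to S, flip to black, move to (11,7). |black|=7
Step 12: on WHITE (11,7): turn R to W, flip to black, move to (11,6). |black|=8

Answer: 11 6 W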